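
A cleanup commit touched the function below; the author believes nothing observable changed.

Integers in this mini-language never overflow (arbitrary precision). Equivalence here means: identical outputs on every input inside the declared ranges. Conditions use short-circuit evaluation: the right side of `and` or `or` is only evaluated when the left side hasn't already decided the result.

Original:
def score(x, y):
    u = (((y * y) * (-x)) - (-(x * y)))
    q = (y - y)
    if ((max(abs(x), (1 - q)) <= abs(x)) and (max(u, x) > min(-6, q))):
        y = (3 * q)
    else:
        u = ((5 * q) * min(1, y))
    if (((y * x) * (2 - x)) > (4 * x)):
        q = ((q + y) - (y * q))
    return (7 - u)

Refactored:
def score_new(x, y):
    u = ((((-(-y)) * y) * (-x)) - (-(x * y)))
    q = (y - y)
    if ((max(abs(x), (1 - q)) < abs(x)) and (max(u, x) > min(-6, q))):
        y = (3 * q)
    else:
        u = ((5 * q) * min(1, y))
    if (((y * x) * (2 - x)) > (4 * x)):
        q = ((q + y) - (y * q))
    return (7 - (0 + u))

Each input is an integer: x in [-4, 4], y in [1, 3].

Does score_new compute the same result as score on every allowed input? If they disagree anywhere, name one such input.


x=-4, y=2 yields -1 from score but 7 from score_new.
verdict: not equivalent; witness: x=-4, y=2


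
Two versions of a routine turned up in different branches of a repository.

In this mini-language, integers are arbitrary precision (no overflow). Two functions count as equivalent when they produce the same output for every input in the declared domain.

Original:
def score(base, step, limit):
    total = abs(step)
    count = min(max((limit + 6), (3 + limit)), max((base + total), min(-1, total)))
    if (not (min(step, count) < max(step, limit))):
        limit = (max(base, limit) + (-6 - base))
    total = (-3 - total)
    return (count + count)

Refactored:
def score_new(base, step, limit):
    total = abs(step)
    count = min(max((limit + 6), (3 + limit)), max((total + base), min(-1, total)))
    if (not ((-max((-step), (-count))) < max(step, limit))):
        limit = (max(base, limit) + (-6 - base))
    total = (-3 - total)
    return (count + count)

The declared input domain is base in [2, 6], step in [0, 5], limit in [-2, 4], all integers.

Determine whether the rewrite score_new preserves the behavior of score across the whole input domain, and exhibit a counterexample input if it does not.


This is a faithful refactor — min/max/abs usage differs, but the computed results match everywhere.
Tracing base=6, step=0, limit=-1: score: total = 0; count = 5; (not (min(step, count) < max(step, limit))) -> true; limit = -6; total = -3; return 10 | score_new: total = 0; count = 5; (not ((-max((-step), (-count))) < max(step, limit))) -> true; limit = -6; total = -3; return 10 — matching result 10.
Checked all 210 inputs in the declared domain: the outputs agree on every one.
verdict: equivalent


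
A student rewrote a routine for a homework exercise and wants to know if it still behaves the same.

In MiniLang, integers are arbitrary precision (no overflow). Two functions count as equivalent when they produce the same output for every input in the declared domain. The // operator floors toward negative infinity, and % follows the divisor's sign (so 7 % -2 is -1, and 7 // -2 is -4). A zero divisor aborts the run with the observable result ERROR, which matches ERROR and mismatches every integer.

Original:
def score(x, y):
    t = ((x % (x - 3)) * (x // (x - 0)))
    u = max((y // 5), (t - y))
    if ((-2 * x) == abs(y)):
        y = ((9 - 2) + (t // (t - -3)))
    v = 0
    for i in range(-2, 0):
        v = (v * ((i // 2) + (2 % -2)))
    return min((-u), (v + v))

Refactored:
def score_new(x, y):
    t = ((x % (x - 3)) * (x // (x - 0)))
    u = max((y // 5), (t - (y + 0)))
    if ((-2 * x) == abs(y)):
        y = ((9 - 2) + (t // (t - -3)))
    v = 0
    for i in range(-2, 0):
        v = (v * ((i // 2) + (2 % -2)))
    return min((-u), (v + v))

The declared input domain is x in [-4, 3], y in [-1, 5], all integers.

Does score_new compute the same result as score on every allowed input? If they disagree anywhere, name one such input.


Behavior is preserved: although arithmetic usage differs, plus constant usage differs, the outputs never diverge.
Spot check at x=1, y=5 — score: t becomes -1; next u becomes 1; next ((-2 * x) == abs(y)) evaluates to false; next v becomes 0; next at i=-2:; next v becomes 0; next at i=-1:; next v becomes 0; next final value -1. score_new: t becomes -1; next u becomes 1; next ((-2 * x) == abs(y)) evaluates to false; next v becomes 0; next at i=-2:; next v becomes 0; next at i=-1:; next v becomes 0; next final value -1. Both give -1.
Sweeping the whole domain (56 inputs) finds no disagreement.
verdict: equivalent


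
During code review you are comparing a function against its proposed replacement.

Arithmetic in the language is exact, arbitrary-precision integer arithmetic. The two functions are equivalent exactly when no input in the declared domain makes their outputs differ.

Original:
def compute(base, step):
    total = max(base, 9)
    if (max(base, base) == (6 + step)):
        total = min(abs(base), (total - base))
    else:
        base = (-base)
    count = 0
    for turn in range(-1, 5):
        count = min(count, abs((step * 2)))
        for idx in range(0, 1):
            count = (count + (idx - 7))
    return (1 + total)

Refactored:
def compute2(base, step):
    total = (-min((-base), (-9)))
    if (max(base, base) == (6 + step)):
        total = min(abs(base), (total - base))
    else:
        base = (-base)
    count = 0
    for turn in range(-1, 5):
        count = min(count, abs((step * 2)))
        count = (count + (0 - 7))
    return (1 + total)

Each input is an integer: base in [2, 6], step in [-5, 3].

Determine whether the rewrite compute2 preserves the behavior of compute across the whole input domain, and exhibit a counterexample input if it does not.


Equivalent — the differences include statement counts differ, plus min/max/abs usage differs, plus local variable names differ, plus constant usage differs, plus loop structure differs, yet no declared input distinguishes the two.
Spot check at base=3, step=0 — compute: total becomes 9; next (max(base, base) == (6 + step)) evaluates to false; next base becomes -3; next count becomes 0; next at turn=-1:; next count becomes 0; next at idx=0:; next count becomes -7; next at turn=0:; next count becomes -7; next at idx=0:; next count becomes -14; next at turn=1:; next count becomes -14; next at idx=0:; next count becomes -21; next at turn=2:; next count becomes -21; next at idx=0:; next count becomes -28; next at turn=3:; next count becomes -28; next at idx=0:; next count becomes -35; next at turn=4:; next count becomes -35; next at idx=0:; next count becomes -42; next final value 10. compute2: total becomes 9; next (max(base, base) == (6 + step)) evaluates to false; next base becomes -3; next count becomes 0; next at turn=-1:; next count becomes 0; next count becomes -7; next at turn=0:; next count becomes -7; next count becomes -14; next at turn=1:; next count becomes -14; next count becomes -21; next at turn=2:; next count becomes -21; next count becomes -28; next at turn=3:; next count becomes -28; next count becomes -35; next at turn=4:; next count becomes -35; next count becomes -42; next final value 10. Both give 10.
Checked all 45 inputs in the declared domain: the outputs agree on every one.
verdict: equivalent


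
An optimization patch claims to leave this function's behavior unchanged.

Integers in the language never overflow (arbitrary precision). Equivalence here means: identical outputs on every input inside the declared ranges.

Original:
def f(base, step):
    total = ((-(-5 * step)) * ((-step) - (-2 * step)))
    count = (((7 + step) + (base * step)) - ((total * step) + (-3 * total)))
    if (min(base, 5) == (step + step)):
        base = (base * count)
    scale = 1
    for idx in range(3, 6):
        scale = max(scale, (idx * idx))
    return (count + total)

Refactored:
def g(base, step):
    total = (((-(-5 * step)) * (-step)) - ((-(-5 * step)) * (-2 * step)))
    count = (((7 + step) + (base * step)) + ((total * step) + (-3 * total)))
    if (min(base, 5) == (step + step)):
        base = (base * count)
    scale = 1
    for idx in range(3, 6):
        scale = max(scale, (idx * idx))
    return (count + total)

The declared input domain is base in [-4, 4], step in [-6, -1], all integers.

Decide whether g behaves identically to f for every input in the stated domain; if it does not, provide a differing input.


Run the pair on base=-4, step=-6.
f: total=180, then count=1645, then (min(base, 5) == (step + step)) is false, then scale=1, then (idx=3), then scale=9, then (idx=4), then scale=16, then (idx=5), then scale=25, then returns 1825
g: total=180, then count=-1595, then (min(base, 5) == (step + step)) is false, then scale=1, then (idx=3), then scale=9, then (idx=4), then scale=16, then (idx=5), then scale=25, then returns -1415
1825 != -1415, so the rewrite changes behavior.
verdict: not equivalent; witness: base=-4, step=-6


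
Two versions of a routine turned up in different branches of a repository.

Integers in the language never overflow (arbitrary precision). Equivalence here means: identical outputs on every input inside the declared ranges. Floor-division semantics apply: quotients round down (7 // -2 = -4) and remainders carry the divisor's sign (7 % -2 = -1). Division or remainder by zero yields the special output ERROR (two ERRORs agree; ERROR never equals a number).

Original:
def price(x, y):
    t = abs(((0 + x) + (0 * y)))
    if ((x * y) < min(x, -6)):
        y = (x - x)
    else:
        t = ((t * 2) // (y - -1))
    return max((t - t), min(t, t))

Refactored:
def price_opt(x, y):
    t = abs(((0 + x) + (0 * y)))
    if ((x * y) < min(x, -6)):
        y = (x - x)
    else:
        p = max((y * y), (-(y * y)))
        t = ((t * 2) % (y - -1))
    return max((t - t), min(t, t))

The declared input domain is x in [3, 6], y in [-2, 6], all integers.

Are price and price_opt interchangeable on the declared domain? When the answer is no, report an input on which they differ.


Input x=3, y=0: 6 from price versus 0 from price_opt.
verdict: not equivalent; witness: x=3, y=0


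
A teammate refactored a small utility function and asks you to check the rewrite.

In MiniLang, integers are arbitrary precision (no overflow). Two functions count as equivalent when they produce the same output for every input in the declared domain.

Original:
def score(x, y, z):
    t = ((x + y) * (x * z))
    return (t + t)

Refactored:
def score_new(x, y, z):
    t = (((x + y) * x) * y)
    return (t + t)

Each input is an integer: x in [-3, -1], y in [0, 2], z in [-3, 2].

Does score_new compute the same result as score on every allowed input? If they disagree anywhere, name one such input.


Evaluate both at x=-3, y=0, z=-3.
score: t := -27 | result -54
score_new: t := 0 | result 0
-54 against 0: the behavior changed.
verdict: not equivalent; witness: x=-3, y=0, z=-3


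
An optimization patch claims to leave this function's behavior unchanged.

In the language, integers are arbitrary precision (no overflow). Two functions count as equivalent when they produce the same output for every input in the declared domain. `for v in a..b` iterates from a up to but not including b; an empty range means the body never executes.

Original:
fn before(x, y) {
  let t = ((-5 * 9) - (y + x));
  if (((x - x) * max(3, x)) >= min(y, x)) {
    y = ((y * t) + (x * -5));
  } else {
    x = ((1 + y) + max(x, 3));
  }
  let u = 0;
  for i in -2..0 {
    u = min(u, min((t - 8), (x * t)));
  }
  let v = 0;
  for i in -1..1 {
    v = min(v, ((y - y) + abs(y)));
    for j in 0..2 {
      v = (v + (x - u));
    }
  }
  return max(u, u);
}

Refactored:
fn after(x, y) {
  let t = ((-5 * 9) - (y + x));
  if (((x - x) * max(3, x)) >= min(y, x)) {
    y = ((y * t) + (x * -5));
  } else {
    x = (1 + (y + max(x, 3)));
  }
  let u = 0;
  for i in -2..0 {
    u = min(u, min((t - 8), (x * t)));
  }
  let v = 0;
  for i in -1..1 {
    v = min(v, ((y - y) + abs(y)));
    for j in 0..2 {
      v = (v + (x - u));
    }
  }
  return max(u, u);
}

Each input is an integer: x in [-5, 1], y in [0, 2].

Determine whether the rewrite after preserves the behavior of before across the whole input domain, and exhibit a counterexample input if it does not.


Comparing the listings, the differences include: same computation, different form.
Tracing x=-1, y=1: before: t = -45; (((x - x) * max(3, x)) >= min(y, x)) -> true; y = -40; u = 0; [i=-2]; u = -53; [i=-1]; u = -53; v = 0; [i=-1]; v = 0; [j=0]; v = 52; [j=1]; v = 104; [i=0]; v = 40; [j=0]; v = 92; [j=1]; v = 144; return -53 | after: t = -45; (((x - x) * max(3, x)) >= min(y, x)) -> true; y = -40; u = 0; [i=-2]; u = -53; [i=-1]; u = -53; v = 0; [i=-1]; v = 0; [j=0]; v = 52; [j=1]; v = 104; [i=0]; v = 40; [j=0]; v = 92; [j=1]; v = 144; return -53 — matching result -53.
Checked all 21 inputs in the declared domain: the outputs agree on every one.
verdict: equivalent


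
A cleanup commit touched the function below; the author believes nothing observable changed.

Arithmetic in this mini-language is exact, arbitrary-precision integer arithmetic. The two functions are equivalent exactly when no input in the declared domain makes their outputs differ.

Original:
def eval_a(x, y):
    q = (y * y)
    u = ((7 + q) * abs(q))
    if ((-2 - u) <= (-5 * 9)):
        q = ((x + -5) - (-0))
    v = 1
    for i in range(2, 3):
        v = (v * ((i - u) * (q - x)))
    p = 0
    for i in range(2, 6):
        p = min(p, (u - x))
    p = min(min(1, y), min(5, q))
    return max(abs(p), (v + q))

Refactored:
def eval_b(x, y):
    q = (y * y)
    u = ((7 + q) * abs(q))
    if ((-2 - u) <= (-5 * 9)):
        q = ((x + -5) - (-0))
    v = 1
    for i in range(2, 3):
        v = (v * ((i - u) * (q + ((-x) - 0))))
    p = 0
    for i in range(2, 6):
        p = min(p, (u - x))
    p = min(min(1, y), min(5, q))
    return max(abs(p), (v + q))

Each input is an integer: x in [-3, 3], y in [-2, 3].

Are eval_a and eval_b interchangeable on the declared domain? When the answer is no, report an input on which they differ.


Side by side, the visible changes include: constant usage differs; also arithmetic usage differs.
Tracing x=0, y=3: eval_a: q = 9; u = 144; ((-2 - u) <= (-5 * 9)) -> true; q = -5; v = 1; [i=2]; v = 710; p = 0; [i=2]; p = 0; [i=3]; p = 0; [i=4]; p = 0; [i=5]; p = 0; p = -5; return 705 | eval_b: q = 9; u = 144; ((-2 - u) <= (-5 * 9)) -> true; q = -5; v = 1; [i=2]; v = 710; p = 0; [i=2]; p = 0; [i=3]; p = 0; [i=4]; p = 0; [i=5]; p = 0; p = -5; return 705 — matching result 705.
Checked all 42 inputs in the declared domain: the outputs agree on every one.
verdict: equivalent


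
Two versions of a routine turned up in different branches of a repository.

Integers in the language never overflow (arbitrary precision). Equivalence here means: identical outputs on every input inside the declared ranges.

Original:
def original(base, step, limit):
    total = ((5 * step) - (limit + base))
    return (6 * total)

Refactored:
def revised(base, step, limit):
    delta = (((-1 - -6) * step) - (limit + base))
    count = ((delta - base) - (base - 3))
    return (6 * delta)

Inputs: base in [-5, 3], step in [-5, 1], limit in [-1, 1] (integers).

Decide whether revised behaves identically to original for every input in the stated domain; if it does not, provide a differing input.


Equivalent. The suspicious-looking change has no observable effect anywhere in the declared ranges.
Every one of the 189 inputs gives matching results.
One worked example (base=2, step=-1, limit=0) — original: total becomes -7; next final value -42; revised: delta becomes -7; next count becomes -8; next final value -42; agreement on -42.
verdict: equivalent


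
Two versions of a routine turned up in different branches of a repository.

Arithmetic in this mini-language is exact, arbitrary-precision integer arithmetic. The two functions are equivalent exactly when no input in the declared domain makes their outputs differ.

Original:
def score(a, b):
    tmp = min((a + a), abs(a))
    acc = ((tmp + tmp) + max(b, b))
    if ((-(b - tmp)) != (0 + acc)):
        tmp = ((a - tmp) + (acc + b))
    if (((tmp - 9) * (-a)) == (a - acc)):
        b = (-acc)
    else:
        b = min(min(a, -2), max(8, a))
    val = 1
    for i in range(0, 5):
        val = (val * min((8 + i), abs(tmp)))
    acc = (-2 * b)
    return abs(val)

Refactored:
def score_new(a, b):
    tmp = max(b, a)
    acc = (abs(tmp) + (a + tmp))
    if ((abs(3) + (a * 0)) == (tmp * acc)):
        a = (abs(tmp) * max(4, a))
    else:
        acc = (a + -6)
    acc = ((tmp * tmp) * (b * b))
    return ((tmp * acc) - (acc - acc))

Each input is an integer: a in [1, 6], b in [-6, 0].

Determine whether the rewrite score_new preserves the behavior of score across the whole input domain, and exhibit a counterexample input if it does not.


The rewrite breaks on a=1, b=-6, where the results are 72000 and 36.
score: tmp=1, then acc=-4, then ((-(b - tmp)) != (0 + acc)) is true, then tmp=-10, then (((tmp - 9) * (-a)) == (a - acc)) is false, then b=-2, then val=1, then (i=0), then val=8, then (i=1), then val=72, then (i=2), then val=720, then (i=3), then val=7200, then (i=4), then val=72000, then acc=4, then returns 72000
score_new: tmp=1, then acc=3, then ((abs(3) + (a * 0)) == (tmp * acc)) is true, then a=4, then acc=36, then returns 36
verdict: not equivalent; witness: a=1, b=-6


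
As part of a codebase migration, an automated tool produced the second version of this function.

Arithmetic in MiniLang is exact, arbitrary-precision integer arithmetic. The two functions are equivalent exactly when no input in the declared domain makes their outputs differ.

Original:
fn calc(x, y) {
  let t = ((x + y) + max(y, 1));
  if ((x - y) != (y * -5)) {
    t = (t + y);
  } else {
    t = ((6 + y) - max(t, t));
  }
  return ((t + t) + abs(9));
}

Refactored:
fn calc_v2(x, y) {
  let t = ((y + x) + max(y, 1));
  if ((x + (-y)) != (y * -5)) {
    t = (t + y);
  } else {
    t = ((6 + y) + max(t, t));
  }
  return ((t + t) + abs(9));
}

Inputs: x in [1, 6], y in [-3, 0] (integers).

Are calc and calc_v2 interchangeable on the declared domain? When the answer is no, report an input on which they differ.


Try x=4, y=-1.
calc: t := 4 | ((x - y) != (y * -5)): false | t := 1 | result 11
calc_v2: t := 4 | ((x + (-y)) != (y * -5)): false | t := 9 | result 27
11 vs 27 — the two versions disagree here.
verdict: not equivalent; witness: x=4, y=-1


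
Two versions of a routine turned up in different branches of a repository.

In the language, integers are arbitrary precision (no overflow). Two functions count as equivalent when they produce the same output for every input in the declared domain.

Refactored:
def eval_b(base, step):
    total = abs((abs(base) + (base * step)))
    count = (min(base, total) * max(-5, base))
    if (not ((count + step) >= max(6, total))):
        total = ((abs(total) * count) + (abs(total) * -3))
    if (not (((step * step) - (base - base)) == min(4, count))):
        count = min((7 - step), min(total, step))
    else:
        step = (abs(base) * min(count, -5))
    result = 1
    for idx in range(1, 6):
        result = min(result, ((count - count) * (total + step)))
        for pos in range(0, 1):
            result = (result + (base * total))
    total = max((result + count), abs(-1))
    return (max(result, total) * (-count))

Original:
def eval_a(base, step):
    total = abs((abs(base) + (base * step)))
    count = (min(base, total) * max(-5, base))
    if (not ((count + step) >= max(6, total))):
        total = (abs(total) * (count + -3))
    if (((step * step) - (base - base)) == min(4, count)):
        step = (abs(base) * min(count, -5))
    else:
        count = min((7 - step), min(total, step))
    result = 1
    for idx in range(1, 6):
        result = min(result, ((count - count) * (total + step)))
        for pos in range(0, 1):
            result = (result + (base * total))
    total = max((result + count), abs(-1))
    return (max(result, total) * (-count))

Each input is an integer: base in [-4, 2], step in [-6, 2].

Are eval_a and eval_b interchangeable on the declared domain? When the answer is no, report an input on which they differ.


Although min/max/abs usage differs, and boolean connective usage differs, and arithmetic usage differs, 63/63 inputs agree.
verdict: equivalent


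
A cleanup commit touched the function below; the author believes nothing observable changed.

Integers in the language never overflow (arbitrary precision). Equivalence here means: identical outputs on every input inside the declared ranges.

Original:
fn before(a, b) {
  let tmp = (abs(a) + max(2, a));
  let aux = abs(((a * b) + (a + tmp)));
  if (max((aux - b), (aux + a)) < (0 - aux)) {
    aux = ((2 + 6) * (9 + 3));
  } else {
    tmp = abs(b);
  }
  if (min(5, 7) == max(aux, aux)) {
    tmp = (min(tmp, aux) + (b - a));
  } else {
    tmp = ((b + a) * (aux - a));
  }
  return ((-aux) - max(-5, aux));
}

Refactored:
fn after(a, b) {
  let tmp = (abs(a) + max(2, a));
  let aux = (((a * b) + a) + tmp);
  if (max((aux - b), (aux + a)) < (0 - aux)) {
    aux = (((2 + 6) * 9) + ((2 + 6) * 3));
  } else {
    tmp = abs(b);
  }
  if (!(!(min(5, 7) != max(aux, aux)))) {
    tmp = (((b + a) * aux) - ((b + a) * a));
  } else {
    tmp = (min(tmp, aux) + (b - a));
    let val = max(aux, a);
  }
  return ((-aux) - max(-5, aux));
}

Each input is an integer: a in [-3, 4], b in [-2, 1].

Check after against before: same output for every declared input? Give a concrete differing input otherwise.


There is a counterexample at a=-3, b=1: -2 on one side, -192 on the other.
before: tmp becomes 5; next aux becomes 1; next (max((aux - b), (aux + a)) < (0 - aux)) evaluates to false; next tmp becomes 1; next (min(5, 7) == max(aux, aux)) evaluates to false; next tmp becomes -8; next final value -2
after: tmp becomes 5; next aux becomes -1; next (max((aux - b), (aux + a)) < (0 - aux)) evaluates to true; next aux becomes 96; next (!(!(min(5, 7) != max(aux, aux)))) evaluates to true; next tmp becomes -198; next final value -192
verdict: not equivalent; witness: a=-3, b=1


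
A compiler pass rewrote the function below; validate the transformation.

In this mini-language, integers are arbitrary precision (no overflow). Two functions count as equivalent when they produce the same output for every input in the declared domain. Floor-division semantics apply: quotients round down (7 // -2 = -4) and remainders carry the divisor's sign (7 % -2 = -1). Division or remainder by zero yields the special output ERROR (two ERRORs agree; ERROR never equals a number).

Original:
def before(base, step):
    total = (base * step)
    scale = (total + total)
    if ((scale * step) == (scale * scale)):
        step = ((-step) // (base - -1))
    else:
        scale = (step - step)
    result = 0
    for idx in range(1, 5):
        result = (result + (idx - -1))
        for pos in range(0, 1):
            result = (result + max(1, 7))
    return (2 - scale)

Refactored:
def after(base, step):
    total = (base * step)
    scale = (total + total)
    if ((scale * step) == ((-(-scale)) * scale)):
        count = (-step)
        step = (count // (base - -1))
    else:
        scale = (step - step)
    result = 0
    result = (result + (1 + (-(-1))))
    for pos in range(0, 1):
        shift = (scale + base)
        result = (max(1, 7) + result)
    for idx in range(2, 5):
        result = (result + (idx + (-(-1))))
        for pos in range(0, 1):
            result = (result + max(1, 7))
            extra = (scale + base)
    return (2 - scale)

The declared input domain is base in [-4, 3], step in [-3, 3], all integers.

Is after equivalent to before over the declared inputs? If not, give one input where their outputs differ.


Equivalent — the differences include arithmetic usage differs; statement counts differ; min/max/abs usage differs; loop structure differs; constant usage differs; local variable names differ, yet no declared input distinguishes the two.
Tracing base=2, step=3: before: total = 6; scale = 12; ((scale * step) == (scale * scale)) -> false; scale = 0; result = 0; [idx=1]; result = 2; [pos=0]; result = 9; [idx=2]; result = 12; [pos=0]; result = 19; [idx=3]; result = 23; [pos=0]; result = 30; [idx=4]; result = 35; [pos=0]; result = 42; return 2 | after: total = 6; scale = 12; ((scale * step) == ((-(-scale)) * scale)) -> false; scale = 0; result = 0; result = 2; [pos=0]; shift = 2; result = 9; [idx=2]; result = 12; [pos=0]; result = 19; extra = 2; [idx=3]; result = 23; [pos=0]; result = 30; extra = 2; [idx=4]; result = 35; [pos=0]; result = 42; extra = 2; return 2 — matching result 2.
Every one of the 56 inputs gives matching results.
verdict: equivalent


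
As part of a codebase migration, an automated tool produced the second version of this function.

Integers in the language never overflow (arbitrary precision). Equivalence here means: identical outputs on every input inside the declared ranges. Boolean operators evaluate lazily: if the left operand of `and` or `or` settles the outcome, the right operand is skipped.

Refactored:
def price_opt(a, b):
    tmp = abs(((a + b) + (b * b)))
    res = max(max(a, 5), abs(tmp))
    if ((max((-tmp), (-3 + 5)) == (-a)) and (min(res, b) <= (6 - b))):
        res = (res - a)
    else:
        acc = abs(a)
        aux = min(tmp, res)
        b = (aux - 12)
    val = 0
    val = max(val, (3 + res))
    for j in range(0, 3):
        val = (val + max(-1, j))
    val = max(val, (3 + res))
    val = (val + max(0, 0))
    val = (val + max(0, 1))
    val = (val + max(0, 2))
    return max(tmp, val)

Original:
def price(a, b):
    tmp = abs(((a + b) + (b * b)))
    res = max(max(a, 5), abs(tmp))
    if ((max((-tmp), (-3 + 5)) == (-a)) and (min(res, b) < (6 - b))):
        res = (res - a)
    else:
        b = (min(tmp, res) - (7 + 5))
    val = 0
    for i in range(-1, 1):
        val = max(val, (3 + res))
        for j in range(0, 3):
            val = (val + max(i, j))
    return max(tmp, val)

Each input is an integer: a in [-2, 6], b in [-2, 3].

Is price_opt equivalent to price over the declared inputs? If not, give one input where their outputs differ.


Run the pair on a=-2, b=3.
price: tmp = 10; res = 10; ((max((-tmp), (-3 + 5)) == (-a)) and (min(res, b) < (6 - b))) -> false; b = -2; val = 0; [i=-1]; val = 13; [j=0]; val = 13; [j=1]; val = 14; [j=2]; val = 16; [i=0]; val = 16; [j=0]; val = 16; [j=1]; val = 17; [j=2]; val = 19; return 19
price_opt: tmp = 10; res = 10; ((max((-tmp), (-3 + 5)) == (-a)) and (min(res, b) <= (6 - b))) -> true; res = 12; val = 0; val = 15; [j=0]; val = 15; [j=1]; val = 16; [j=2]; val = 18; val = 18; val = 18; val = 19; val = 21; return 21
19 against 21: the behavior changed.
verdict: not equivalent; witness: a=-2, b=3


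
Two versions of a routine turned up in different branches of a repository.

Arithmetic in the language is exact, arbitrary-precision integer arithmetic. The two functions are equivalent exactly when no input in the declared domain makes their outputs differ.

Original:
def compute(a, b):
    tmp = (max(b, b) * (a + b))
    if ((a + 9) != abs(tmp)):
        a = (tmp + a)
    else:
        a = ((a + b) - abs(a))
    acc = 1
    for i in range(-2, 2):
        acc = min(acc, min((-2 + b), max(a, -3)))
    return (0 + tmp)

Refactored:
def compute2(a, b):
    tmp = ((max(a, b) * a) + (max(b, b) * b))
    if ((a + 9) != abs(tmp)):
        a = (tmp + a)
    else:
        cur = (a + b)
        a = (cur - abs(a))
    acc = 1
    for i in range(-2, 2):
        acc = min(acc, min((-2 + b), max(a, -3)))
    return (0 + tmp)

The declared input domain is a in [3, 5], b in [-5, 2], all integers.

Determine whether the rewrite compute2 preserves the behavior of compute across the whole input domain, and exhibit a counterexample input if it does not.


At a=3, b=-5: compute gives 10, compute2 gives 34.
verdict: not equivalent; witness: a=3, b=-5


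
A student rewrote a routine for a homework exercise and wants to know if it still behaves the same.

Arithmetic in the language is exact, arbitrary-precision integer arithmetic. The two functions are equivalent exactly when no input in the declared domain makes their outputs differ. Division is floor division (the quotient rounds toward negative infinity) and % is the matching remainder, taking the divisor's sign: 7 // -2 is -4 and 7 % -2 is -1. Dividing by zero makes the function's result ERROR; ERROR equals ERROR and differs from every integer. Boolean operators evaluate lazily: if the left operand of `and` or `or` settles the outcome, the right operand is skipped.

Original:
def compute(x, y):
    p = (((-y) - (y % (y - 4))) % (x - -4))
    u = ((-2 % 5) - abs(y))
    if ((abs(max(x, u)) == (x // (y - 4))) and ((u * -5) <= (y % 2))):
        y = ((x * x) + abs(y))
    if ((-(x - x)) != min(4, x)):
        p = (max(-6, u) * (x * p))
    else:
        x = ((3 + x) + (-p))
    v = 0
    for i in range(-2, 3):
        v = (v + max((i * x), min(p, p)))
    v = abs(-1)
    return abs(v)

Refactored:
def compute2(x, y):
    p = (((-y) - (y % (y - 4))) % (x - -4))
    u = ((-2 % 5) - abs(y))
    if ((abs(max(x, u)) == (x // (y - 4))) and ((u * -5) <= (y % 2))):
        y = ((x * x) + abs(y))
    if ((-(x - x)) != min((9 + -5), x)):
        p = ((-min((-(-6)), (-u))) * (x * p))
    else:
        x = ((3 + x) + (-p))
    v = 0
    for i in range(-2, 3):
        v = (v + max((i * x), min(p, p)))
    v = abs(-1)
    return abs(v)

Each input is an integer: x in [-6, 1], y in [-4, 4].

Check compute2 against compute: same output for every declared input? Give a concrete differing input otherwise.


Behavior is preserved: although min/max/abs usage differs; also constant usage differs; also arithmetic usage differs, the outputs never diverge.
Tracing x=-3, y=3: compute: p becomes 0; next u becomes 0; next ((abs(max(x, u)) == (x // (y - 4))) and ((u * -5) <= (y % 2))) evaluates to false; next ((-(x - x)) != min(4, x)) evaluates to true; next p becomes 0; next v becomes 0; next at i=-2:; next v becomes 6; next at i=-1:; next v becomes 9; next at i=0:; next v becomes 9; next at i=1:; next v becomes 9; next at i=2:; next v becomes 9; next v becomes 1; next final value 1 | compute2: p becomes 0; next u becomes 0; next ((abs(max(x, u)) == (x // (y - 4))) and ((u * -5) <= (y % 2))) evaluates to false; next ((-(x - x)) != min((9 + -5), x)) evaluates to true; next p becomes 0; next v becomes 0; next at i=-2:; next v becomes 6; next at i=-1:; next v becomes 9; next at i=0:; next v becomes 9; next at i=1:; next v becomes 9; next at i=2:; next v becomes 9; next v becomes 1; next final value 1 — matching result 1.
Checked all 72 inputs in the declared domain: the outputs agree on every one.
verdict: equivalent


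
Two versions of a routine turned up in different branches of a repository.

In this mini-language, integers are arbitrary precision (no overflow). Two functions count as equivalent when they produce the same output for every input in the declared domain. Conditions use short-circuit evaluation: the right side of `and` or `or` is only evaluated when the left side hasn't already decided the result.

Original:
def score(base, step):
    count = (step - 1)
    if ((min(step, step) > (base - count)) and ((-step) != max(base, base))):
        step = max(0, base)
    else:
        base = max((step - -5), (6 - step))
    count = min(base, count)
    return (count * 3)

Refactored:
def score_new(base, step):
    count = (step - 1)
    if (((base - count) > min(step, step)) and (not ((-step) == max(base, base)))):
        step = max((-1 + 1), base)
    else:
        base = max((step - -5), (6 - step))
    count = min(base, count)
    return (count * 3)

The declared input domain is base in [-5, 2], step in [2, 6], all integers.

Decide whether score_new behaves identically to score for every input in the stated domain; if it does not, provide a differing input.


Run the pair on base=-5, step=2.
score: count := 1 | ((min(step, step) > (base - count)) and ((-step) != max(base, base))): true | step := 0 | count := -5 | result -15
score_new: count := 1 | (((base - count) > min(step, step)) and (not ((-step) == max(base, base)))): false | base := 7 | count := 1 | result 3
-15 != 3, so the rewrite changes behavior.
verdict: not equivalent; witness: base=-5, step=2


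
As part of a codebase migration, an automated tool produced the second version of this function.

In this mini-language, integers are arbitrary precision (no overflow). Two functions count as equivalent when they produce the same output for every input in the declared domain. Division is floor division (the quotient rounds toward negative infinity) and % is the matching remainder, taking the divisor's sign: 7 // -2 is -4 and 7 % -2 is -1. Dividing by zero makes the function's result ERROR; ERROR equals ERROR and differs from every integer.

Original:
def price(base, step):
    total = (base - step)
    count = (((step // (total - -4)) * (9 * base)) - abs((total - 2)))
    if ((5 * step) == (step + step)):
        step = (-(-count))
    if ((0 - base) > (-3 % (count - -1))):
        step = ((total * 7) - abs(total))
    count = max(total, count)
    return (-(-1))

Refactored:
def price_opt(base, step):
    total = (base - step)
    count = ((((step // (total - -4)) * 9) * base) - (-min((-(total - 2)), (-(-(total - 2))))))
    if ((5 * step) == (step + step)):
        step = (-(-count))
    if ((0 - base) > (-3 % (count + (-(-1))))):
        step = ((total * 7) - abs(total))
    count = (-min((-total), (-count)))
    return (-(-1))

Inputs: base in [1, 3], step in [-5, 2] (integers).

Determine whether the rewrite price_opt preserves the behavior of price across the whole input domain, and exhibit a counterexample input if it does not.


The two versions differ — the changes include min/max/abs usage differs, arithmetic usage differs, constant usage differs.
As a probe, take base=2, step=-4: price runs total = 6; count = -22; ((5 * step) == (step + step)) -> false; ((0 - base) > (-3 % (count - -1))) -> true; step = 36; count = 6; return 1; price_opt runs total = 6; count = -22; ((5 * step) == (step + step)) -> false; ((0 - base) > (-3 % (count + (-(-1))))) -> true; step = 36; count = 6; return 1; both end at 1.
Every one of the 24 inputs gives matching results.
verdict: equivalent


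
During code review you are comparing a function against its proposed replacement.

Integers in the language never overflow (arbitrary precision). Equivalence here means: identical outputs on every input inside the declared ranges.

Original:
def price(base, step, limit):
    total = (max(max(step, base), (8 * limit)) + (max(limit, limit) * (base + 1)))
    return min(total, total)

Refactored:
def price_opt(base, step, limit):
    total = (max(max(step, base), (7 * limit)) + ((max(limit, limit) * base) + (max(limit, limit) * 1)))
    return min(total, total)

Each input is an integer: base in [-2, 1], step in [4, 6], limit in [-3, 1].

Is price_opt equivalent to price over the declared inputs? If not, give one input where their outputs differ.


Run the pair on base=-2, step=4, limit=1.
price: total := 7 | result 7
price_opt: total := 6 | result 6
7 and 6 differ, so these are not the same function on this domain.
verdict: not equivalent; witness: base=-2, step=4, limit=1


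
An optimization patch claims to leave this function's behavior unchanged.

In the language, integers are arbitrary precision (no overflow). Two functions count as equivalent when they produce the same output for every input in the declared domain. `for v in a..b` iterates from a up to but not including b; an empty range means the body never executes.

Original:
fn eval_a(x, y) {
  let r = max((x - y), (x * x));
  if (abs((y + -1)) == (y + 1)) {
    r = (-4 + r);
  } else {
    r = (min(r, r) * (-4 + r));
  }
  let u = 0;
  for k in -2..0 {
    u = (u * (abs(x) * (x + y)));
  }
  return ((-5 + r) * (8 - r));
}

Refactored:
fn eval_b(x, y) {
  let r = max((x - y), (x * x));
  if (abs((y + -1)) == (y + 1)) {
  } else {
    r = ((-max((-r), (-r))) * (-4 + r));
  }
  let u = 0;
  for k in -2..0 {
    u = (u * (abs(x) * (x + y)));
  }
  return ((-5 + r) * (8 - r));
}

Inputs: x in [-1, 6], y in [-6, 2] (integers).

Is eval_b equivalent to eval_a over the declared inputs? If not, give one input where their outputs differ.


The rewrite breaks on x=-1, y=0, where the results are -88 and -28.
eval_a: r = 1; (abs((y + -1)) == (y + 1)) -> true; r = -3; u = 0; [k=-2]; u = 0; [k=-1]; u = 0; return -88
eval_b: r = 1; (abs((y + -1)) == (y + 1)) -> true; u = 0; [k=-2]; u = 0; [k=-1]; u = 0; return -28
verdict: not equivalent; witness: x=-1, y=0


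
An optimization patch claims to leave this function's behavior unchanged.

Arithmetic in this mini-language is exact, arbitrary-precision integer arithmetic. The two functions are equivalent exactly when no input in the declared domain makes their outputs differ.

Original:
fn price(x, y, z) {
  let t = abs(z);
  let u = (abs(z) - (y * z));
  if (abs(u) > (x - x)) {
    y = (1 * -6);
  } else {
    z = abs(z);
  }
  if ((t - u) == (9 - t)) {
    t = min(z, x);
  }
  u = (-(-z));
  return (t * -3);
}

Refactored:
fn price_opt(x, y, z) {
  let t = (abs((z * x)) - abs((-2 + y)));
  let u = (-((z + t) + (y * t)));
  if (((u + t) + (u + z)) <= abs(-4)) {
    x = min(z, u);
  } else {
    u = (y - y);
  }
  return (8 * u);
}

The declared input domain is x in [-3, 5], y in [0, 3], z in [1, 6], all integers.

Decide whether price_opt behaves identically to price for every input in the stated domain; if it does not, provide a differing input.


x=-3, y=0, z=1 yields -3 from price but -16 from price_opt.
verdict: not equivalent; witness: x=-3, y=0, z=1


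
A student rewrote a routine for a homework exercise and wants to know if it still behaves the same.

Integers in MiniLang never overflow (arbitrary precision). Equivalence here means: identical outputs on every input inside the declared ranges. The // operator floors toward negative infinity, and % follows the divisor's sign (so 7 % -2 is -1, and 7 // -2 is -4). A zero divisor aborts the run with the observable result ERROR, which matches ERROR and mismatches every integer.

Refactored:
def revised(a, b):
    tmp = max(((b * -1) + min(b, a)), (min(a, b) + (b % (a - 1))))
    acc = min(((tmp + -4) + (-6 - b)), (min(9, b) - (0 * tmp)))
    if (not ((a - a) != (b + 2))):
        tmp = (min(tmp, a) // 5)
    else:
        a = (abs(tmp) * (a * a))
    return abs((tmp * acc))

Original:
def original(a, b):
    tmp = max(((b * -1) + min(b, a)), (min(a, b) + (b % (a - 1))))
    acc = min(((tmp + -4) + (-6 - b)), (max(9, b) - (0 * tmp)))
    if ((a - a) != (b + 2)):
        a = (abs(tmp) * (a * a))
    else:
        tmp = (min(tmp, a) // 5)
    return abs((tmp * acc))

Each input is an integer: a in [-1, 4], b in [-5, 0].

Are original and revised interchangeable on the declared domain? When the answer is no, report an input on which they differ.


Equivalent. Although `max(9, b)` became `min(9, b)`, no input in the stated domain can expose it.
Across all 36 domain points the two functions coincide.
Spot check at a=4, b=0 — original: tmp = 0; acc = -10; ((a - a) != (b + 2)) -> true; a = 0; return 0. revised: tmp = 0; acc = -10; (not ((a - a) != (b + 2))) -> false; a = 0; return 0. Both give 0.
verdict: equivalent


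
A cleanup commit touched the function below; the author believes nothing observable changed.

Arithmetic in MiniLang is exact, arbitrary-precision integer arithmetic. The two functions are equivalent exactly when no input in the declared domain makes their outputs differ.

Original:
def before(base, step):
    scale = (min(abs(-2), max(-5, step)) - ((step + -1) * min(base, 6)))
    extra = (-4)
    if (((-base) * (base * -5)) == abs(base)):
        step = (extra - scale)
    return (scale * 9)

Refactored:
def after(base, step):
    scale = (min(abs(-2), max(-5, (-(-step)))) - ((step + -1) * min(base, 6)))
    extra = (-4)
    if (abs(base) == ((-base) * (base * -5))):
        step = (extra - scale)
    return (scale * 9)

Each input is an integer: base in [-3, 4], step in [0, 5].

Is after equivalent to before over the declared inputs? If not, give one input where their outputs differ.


Reading the diff, among the changes: same computation, different form.
Spot check at base=-2, step=3 — before: scale := 6 | extra := -4 | (((-base) * (base * -5)) == abs(base)): false | result 54. after: scale := 6 | extra := -4 | (abs(base) == ((-base) * (base * -5))): false | result 54. Both give 54.
Sweeping the whole domain (48 inputs) finds no disagreement.
verdict: equivalent
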